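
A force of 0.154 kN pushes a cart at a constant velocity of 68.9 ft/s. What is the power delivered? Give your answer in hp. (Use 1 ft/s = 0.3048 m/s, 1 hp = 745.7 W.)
Convert to SI: F = 154.0 N, v = 21.0007 m/s
P = Fv = (154.0)(21.0007) = 3234.11 W = 4.337 hp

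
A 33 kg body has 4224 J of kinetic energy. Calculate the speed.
v = √(2·KE/m) = √(2·4224/33) = 16.0 m/s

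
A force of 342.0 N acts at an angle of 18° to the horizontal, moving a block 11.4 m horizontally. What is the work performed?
W = F·d·cosθ = (342.0)(11.4)cos(18°) = 3708 J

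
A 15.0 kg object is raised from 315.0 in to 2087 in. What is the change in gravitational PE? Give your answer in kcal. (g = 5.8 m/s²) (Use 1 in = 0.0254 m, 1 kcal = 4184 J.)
Convert to SI: m = 15.0 kg, Δh = 45.0088 m
ΔPE = mgΔh = (15.0)(5.8)(45.0088) = 3915.77 J = 0.9359 kcal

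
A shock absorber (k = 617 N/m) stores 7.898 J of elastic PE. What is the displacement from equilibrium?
x = √(2·PE/k) = √(2·7.898/617) = 0.16 m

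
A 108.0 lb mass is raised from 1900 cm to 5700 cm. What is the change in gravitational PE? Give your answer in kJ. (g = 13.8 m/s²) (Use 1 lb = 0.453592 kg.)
Convert to SI: m = 48.9879 kg, Δh = 38.0 m
ΔPE = mgΔh = (48.9879)(13.8)(38.0) = 25689.3 J = 25.69 kJ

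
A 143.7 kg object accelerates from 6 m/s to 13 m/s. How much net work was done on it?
W = ΔKE = ½m(v₂² − v₁²) = ½(143.7)(13² − 6²) = 9556.05 J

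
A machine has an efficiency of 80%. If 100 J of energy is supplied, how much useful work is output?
W_out = η·W_in = 0.8·100 = 80.0 J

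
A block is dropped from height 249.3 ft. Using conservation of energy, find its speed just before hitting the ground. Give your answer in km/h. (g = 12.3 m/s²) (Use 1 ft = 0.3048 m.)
Convert to SI: h = 75.9866 m
mgh = ½mv² ⇒ v = √(2gh) = √(2·12.3·75.9866) = 43.2351 m/s = 155.6 km/h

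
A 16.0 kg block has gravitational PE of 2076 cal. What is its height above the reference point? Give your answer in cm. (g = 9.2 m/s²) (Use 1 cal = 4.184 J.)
Convert to SI: m = 16.0 kg, PE = 8685.98 J
h = PE/(mg) = 8685.98/(16.0·9.2) = 59.008 m = 5901 cm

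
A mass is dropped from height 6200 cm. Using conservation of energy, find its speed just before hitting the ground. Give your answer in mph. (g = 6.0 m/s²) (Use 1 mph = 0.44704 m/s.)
Convert to SI: h = 62.0 m
mgh = ½mv² ⇒ v = √(2gh) = √(2·6.0·62.0) = 27.2764 m/s = 61.02 mph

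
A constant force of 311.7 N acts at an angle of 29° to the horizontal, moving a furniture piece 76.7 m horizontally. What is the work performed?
W = F·d·cosθ = (311.7)(76.7)cos(29°) = 20910 J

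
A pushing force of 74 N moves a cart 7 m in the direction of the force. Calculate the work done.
W = F·d = (74)(7) = 518.0 J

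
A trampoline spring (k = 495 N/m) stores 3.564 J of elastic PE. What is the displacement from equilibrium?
x = √(2·PE/k) = √(2·3.564/495) = 0.12 m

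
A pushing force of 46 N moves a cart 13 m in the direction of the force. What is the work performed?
W = F·d = (46)(13) = 598.0 J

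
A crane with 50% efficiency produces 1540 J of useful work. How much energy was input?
W_in = W_out/η = 1540/0.5 = 3080 J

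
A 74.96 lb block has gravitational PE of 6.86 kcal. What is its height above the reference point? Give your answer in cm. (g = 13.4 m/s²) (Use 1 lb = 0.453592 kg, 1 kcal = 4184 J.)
Convert to SI: m = 34.0013 kg, PE = 28702.2 J
h = PE/(mg) = 28702.2/(34.0013·13.4) = 62.9964 m = 6300 cm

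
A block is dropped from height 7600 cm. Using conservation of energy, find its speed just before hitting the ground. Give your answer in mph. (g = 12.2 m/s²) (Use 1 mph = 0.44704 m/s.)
Convert to SI: h = 76.0 m
mgh = ½mv² ⇒ v = √(2gh) = √(2·12.2·76.0) = 43.0627 m/s = 96.33 mph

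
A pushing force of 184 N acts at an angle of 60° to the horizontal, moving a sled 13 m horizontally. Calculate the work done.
W = F·d·cosθ = (184)(13)cos(60°) = 1196 J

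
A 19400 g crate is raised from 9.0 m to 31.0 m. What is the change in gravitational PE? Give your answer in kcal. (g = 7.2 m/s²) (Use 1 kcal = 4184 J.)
Convert to SI: m = 19.4 kg, Δh = 22.0 m
ΔPE = mgΔh = (19.4)(7.2)(22.0) = 3072.96 J = 0.7345 kcal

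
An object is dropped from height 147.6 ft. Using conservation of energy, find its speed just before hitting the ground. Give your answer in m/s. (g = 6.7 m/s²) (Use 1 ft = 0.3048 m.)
Convert to SI: h = 44.9885 m
mgh = ½mv² ⇒ v = √(2gh) = √(2·6.7·44.9885) = 24.55 m/s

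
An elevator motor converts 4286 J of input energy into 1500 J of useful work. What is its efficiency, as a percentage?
η = W_out/W_in = 1500/4286 = 35.0%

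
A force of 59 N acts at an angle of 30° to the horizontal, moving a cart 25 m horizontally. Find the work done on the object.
W = F·d·cosθ = (59)(25)cos(30°) = 1277 J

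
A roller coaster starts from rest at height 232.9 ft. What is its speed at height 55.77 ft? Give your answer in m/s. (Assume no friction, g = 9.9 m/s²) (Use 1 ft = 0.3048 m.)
Convert to SI: h₁−h₂ = 53.9892 m
mgh₁ = mgh₂ + ½mv² ⇒ v = √(2g(h₁−h₂)) = √(2·9.9·53.9892) = 32.7 m/s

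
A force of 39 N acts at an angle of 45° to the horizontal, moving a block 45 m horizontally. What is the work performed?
W = F·d·cosθ = (39)(45)cos(45°) = 1241 J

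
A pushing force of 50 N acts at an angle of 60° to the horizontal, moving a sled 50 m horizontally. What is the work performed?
W = F·d·cosθ = (50)(50)cos(60°) = 1250 J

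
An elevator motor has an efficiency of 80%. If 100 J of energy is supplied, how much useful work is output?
W_out = η·W_in = 0.8·100 = 80.0 J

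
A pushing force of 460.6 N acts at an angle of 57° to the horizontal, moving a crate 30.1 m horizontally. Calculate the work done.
W = F·d·cosθ = (460.6)(30.1)cos(57°) = 7551 J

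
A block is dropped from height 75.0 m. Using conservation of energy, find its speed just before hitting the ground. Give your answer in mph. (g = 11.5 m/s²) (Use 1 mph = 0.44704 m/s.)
mgh = ½mv² ⇒ v = √(2gh) = √(2·11.5·75.0) = 41.5331 m/s = 92.91 mph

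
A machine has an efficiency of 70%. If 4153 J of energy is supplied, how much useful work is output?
W_out = η·W_in = 0.7·4153 = 2907.1 J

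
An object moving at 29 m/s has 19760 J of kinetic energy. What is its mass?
m = 2·KE/v² = 2·19760/(29)² = 46.99 kg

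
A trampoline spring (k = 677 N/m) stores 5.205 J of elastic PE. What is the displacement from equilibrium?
x = √(2·PE/k) = √(2·5.205/677) = 0.124 m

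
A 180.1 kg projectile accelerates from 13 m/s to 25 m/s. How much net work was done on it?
W = ΔKE = ½m(v₂² − v₁²) = ½(180.1)(25² − 13²) = 41062.8 J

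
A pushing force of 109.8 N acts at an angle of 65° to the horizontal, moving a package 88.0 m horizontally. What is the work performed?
W = F·d·cosθ = (109.8)(88.0)cos(65°) = 4084 J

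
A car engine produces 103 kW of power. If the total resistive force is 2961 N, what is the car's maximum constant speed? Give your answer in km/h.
P = Fv ⇒ v = P/F = 103000 W/2961.0 N = 34.7855 m/s = 125.2 km/h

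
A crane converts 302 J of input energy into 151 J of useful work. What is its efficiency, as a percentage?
η = W_out/W_in = 151/302 = 50.0%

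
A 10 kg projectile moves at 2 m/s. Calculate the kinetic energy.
KE = ½mv² = ½(10)(2)² = 20.0 J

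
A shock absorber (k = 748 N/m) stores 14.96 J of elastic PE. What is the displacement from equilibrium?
x = √(2·PE/k) = √(2·14.96/748) = 0.2 m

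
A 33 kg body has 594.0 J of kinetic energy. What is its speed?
v = √(2·KE/m) = √(2·594.0/33) = 6.0 m/s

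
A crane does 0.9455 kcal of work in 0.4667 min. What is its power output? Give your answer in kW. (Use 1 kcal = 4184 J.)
Convert to SI: W = 3955.97 J, t = 28.002 s
P = W/t = 3955.97/28.002 = 141.275 W = 0.1413 kW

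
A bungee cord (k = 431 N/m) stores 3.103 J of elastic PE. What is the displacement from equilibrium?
x = √(2·PE/k) = √(2·3.103/431) = 0.12 m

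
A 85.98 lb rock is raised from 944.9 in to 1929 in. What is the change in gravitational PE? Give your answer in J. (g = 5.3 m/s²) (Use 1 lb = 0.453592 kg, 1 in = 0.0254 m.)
Convert to SI: m = 38.9998 kg, Δh = 24.9961 m
ΔPE = mgΔh = (38.9998)(5.3)(24.9961) = 5167 J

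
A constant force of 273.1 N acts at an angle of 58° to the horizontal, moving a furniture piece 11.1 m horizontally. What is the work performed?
W = F·d·cosθ = (273.1)(11.1)cos(58°) = 1606 J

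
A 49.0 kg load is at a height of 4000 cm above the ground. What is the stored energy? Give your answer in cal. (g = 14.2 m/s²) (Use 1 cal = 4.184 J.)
Convert to SI: m = 49.0 kg, h = 40.0 m
PE = mgh = (49.0)(14.2)(40.0) = 27832.0 J = 6652 cal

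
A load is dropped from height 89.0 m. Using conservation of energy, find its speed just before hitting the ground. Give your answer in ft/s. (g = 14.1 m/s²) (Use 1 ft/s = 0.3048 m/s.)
mgh = ½mv² ⇒ v = √(2gh) = √(2·14.1·89.0) = 50.0979 m/s = 164.4 ft/s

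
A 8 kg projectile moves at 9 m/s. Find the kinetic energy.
KE = ½mv² = ½(8)(9)² = 324.0 J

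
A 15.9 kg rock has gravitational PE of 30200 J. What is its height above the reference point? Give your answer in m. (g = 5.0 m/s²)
h = PE/(mg) = 30200.0/(15.9·5.0) = 379.9 m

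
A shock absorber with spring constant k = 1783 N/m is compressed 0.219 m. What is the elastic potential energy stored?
PE = ½kx² = ½(1783)(0.219)² = 42.76 J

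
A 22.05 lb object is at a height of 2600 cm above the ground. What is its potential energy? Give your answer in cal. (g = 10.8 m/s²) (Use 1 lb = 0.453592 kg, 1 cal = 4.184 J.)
Convert to SI: m = 10.0017 kg, h = 26.0 m
PE = mgh = (10.0017)(10.8)(26.0) = 2808.48 J = 671.2 cal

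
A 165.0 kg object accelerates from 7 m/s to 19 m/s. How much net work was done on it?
W = ΔKE = ½m(v₂² − v₁²) = ½(165.0)(19² − 7²) = 25740.0 J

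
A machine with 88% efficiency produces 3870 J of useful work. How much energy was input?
W_in = W_out/η = 3870/0.88 = 4398 J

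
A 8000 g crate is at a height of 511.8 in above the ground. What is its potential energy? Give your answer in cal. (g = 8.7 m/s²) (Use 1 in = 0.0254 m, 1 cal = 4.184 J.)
Convert to SI: m = 8.0 kg, h = 12.9997 m
PE = mgh = (8.0)(8.7)(12.9997) = 904.781 J = 216.2 cal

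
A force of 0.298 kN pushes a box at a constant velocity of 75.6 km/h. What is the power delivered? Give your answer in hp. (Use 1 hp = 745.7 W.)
Convert to SI: F = 298.0 N, v = 21.0 m/s
P = Fv = (298.0)(21.0) = 6258.0 W = 8.392 hp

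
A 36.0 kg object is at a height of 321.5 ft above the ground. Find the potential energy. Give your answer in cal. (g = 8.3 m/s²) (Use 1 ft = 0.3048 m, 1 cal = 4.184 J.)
Convert to SI: m = 36.0 kg, h = 97.9932 m
PE = mgh = (36.0)(8.3)(97.9932) = 29280.4 J = 6998 cal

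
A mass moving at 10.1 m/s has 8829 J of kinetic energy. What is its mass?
m = 2·KE/v² = 2·8829/(10.1)² = 173.1 kg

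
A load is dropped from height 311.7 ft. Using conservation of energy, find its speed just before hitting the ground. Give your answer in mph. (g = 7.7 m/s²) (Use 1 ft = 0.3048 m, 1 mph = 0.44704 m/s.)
Convert to SI: h = 95.0062 m
mgh = ½mv² ⇒ v = √(2gh) = √(2·7.7·95.0062) = 38.2504 m/s = 85.56 mph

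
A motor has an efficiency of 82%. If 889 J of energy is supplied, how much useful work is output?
W_out = η·W_in = 0.82·889 = 728.98 J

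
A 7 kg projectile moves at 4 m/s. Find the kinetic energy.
KE = ½mv² = ½(7)(4)² = 56.0 J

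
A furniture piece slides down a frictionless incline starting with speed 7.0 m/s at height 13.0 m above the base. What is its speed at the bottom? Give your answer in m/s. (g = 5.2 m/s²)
½mv₀² + mgh = ½mv² ⇒ v = √(v₀² + 2gh) = √(7.0² + 2·5.2·13.0) = 13.57 m/s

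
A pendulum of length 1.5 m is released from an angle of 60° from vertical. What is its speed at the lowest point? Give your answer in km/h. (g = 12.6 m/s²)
h = L(1 − cosθ) = 1.5(1 − cos60°) = 0.75 m
v = √(2gh) = √(2·12.6·0.75) = 4.34741 m/s = 15.65 km/h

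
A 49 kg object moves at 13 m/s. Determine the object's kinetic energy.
KE = ½mv² = ½(49)(13)² = 4140.5 J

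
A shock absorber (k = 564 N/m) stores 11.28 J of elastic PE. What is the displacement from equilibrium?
x = √(2·PE/k) = √(2·11.28/564) = 0.2 m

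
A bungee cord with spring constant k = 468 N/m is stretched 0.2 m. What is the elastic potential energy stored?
PE = ½kx² = ½(468)(0.2)² = 9.36 J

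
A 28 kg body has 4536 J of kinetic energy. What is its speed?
v = √(2·KE/m) = √(2·4536/28) = 18.0 m/s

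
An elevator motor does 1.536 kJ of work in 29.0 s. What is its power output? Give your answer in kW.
Convert to SI: W = 1536.0 J, t = 29.0 s
P = W/t = 1536.0/29.0 = 52.9655 W = 0.05297 kW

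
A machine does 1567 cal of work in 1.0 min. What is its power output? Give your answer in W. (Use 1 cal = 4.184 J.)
Convert to SI: W = 6556.33 J, t = 60.0 s
P = W/t = 6556.33/60.0 = 109.3 W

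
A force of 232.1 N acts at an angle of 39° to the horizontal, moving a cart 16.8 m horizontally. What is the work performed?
W = F·d·cosθ = (232.1)(16.8)cos(39°) = 3030 J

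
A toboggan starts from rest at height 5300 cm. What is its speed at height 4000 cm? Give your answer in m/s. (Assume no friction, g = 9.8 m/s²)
Convert to SI: h₁−h₂ = 13.0 m
mgh₁ = mgh₂ + ½mv² ⇒ v = √(2g(h₁−h₂)) = √(2·9.8·13.0) = 15.96 m/s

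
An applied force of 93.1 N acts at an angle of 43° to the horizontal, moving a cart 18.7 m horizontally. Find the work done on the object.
W = F·d·cosθ = (93.1)(18.7)cos(43°) = 1273 J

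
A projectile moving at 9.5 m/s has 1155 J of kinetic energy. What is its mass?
m = 2·KE/v² = 2·1155/(9.5)² = 25.6 kg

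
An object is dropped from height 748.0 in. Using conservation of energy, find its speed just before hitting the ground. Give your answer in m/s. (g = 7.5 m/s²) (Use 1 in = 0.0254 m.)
Convert to SI: h = 18.9992 m
mgh = ½mv² ⇒ v = √(2gh) = √(2·7.5·18.9992) = 16.88 m/s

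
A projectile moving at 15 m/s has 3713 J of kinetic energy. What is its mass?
m = 2·KE/v² = 2·3713/(15)² = 33.0 kg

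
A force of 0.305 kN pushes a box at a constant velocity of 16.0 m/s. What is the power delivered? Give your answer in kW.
Convert to SI: F = 305.0 N, v = 16.0 m/s
P = Fv = (305.0)(16.0) = 4880.0 W = 4.88 kW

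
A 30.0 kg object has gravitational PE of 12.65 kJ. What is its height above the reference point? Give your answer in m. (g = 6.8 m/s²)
Convert to SI: m = 30.0 kg, PE = 12650.0 J
h = PE/(mg) = 12650.0/(30.0·6.8) = 62.01 m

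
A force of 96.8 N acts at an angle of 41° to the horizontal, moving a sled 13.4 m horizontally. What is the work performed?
W = F·d·cosθ = (96.8)(13.4)cos(41°) = 978.9 J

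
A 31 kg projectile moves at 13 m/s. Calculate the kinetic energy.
KE = ½mv² = ½(31)(13)² = 2619.5 J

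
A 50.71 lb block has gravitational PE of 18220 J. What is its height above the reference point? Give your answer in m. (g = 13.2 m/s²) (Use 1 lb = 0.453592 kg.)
Convert to SI: m = 23.0017 kg, PE = 18220.0 J
h = PE/(mg) = 18220.0/(23.0017·13.2) = 60.01 m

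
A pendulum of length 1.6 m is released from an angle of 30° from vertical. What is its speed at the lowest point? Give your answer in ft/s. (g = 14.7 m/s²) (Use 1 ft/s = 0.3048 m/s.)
h = L(1 − cosθ) = 1.6(1 − cos30°) = 0.214359 m
v = √(2gh) = √(2·14.7·0.214359) = 2.51041 m/s = 8.236 ft/s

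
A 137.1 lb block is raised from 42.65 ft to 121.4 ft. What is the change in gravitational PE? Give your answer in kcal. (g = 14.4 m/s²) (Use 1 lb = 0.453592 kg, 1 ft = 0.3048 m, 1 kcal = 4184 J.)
Convert to SI: m = 62.1875 kg, Δh = 24.003 m
ΔPE = mgΔh = (62.1875)(14.4)(24.003) = 21494.7 J = 5.137 kcal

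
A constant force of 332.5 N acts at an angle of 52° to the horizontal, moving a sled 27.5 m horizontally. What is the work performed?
W = F·d·cosθ = (332.5)(27.5)cos(52°) = 5629 J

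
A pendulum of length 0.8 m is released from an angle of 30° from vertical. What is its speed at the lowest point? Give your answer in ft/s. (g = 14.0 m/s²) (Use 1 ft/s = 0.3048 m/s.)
h = L(1 − cosθ) = 0.8(1 − cos30°) = 0.10718 m
v = √(2gh) = √(2·14.0·0.10718) = 1.73235 m/s = 5.684 ft/s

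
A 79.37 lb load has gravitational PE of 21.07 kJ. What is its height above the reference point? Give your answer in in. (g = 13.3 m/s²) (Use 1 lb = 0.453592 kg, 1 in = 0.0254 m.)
Convert to SI: m = 36.0016 kg, PE = 21070.0 J
h = PE/(mg) = 21070.0/(36.0016·13.3) = 44.0039 m = 1732 in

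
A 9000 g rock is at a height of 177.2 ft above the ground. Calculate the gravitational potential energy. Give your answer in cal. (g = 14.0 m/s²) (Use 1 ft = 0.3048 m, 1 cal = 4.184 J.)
Convert to SI: m = 9.0 kg, h = 54.0106 m
PE = mgh = (9.0)(14.0)(54.0106) = 6805.33 J = 1627 cal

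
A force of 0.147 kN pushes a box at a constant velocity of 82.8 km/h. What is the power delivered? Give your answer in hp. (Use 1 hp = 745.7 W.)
Convert to SI: F = 147.0 N, v = 23.0 m/s
P = Fv = (147.0)(23.0) = 3381.0 W = 4.534 hp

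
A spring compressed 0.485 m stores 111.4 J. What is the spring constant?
k = 2·PE/x² = 2·111.4/(0.485)² = 947.2 N/m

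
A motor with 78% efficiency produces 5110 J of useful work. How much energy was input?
W_in = W_out/η = 5110/0.78 = 6551 J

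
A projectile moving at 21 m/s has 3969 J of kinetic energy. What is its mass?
m = 2·KE/v² = 2·3969/(21)² = 18.0 kg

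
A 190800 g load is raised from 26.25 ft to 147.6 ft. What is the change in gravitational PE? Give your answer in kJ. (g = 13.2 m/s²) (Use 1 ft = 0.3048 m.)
Convert to SI: m = 190.8 kg, Δh = 36.9875 m
ΔPE = mgΔh = (190.8)(13.2)(36.9875) = 93155.2 J = 93.16 kJ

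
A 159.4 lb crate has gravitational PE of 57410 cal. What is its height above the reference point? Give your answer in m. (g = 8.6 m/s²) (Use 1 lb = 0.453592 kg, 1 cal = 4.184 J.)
Convert to SI: m = 72.3026 kg, PE = 240203 J
h = PE/(mg) = 240203/(72.3026·8.6) = 386.3 m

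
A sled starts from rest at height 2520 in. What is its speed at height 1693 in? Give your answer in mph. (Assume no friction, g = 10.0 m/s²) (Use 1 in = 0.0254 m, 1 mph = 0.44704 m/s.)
Convert to SI: h₁−h₂ = 21.0058 m
mgh₁ = mgh₂ + ½mv² ⇒ v = √(2g(h₁−h₂)) = √(2·10.0·21.0058) = 20.4967 m/s = 45.85 mph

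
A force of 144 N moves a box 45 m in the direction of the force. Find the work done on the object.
W = F·d = (144)(45) = 6480 J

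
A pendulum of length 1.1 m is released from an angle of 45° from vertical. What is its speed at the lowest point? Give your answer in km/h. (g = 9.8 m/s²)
h = L(1 − cosθ) = 1.1(1 − cos45°) = 0.322183 m
v = √(2gh) = √(2·9.8·0.322183) = 2.51292 m/s = 9.047 km/h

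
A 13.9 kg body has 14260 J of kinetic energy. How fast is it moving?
v = √(2·KE/m) = √(2·14260/13.9) = 45.3 m/s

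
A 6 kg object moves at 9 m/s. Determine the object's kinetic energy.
KE = ½mv² = ½(6)(9)² = 243.0 J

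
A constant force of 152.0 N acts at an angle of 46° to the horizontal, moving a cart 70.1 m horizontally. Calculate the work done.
W = F·d·cosθ = (152.0)(70.1)cos(46°) = 7402 J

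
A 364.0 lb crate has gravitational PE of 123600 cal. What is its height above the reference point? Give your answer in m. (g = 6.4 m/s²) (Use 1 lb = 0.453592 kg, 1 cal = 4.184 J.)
Convert to SI: m = 165.107 kg, PE = 517142 J
h = PE/(mg) = 517142/(165.107·6.4) = 489.4 m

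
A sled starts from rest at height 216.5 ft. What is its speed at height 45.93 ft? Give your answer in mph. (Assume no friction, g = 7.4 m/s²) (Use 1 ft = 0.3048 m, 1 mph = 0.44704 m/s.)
Convert to SI: h₁−h₂ = 51.9897 m
mgh₁ = mgh₂ + ½mv² ⇒ v = √(2g(h₁−h₂)) = √(2·7.4·51.9897) = 27.7389 m/s = 62.05 mph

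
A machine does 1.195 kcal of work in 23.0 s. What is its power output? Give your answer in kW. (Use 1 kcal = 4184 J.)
Convert to SI: W = 4999.88 J, t = 23.0 s
P = W/t = 4999.88/23.0 = 217.386 W = 0.2174 kW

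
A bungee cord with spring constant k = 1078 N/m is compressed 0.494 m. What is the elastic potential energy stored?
PE = ½kx² = ½(1078)(0.494)² = 131.5 J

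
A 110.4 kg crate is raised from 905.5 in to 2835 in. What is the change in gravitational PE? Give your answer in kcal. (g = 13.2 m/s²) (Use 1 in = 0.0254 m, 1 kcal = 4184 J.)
Convert to SI: m = 110.4 kg, Δh = 49.0093 m
ΔPE = mgΔh = (110.4)(13.2)(49.0093) = 71420.3 J = 17.07 kcal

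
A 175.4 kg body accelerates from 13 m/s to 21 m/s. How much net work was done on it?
W = ΔKE = ½m(v₂² − v₁²) = ½(175.4)(21² − 13²) = 23854.4 J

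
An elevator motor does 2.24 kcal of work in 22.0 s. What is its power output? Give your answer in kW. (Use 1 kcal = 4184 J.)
Convert to SI: W = 9372.16 J, t = 22.0 s
P = W/t = 9372.16/22.0 = 426.007 W = 0.426 kW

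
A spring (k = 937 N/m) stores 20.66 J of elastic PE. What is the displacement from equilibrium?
x = √(2·PE/k) = √(2·20.66/937) = 0.21 m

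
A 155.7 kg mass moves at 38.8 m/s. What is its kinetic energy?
KE = ½mv² = ½(155.7)(38.8)² = 117200 J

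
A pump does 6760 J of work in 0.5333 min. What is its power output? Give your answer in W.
Convert to SI: W = 6760.0 J, t = 31.998 s
P = W/t = 6760.0/31.998 = 211.3 W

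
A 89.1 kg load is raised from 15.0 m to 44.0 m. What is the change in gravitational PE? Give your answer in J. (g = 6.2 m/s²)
ΔPE = mgΔh = (89.1)(6.2)(29.0) = 16020 J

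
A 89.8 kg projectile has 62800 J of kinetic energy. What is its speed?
v = √(2·KE/m) = √(2·62800/89.8) = 37.4 m/s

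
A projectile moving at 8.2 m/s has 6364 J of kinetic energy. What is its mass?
m = 2·KE/v² = 2·6364/(8.2)² = 189.3 kg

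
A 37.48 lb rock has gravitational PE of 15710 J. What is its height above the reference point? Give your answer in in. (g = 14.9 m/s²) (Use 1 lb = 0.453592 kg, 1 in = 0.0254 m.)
Convert to SI: m = 17.0006 kg, PE = 15710.0 J
h = PE/(mg) = 15710.0/(17.0006·14.9) = 62.019 m = 2442 in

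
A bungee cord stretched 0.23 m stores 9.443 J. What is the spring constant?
k = 2·PE/x² = 2·9.443/(0.23)² = 357.0 N/m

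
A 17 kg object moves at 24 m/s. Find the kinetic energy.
KE = ½mv² = ½(17)(24)² = 4896.0 J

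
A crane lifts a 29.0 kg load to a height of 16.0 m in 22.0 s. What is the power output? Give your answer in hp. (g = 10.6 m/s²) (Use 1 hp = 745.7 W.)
P = mgh/t = (29.0)(10.6)(16.0)/22.0 = 223.564 W = 0.2998 hp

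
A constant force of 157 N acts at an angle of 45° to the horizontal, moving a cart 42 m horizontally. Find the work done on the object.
W = F·d·cosθ = (157)(42)cos(45°) = 4663 J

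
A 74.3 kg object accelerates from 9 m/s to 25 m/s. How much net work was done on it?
W = ΔKE = ½m(v₂² − v₁²) = ½(74.3)(25² − 9²) = 20209.6 J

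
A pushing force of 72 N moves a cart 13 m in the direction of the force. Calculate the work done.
W = F·d = (72)(13) = 936.0 J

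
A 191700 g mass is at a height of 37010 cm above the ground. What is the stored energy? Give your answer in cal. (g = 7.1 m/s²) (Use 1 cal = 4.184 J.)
Convert to SI: m = 191.7 kg, h = 370.1 m
PE = mgh = (191.7)(7.1)(370.1) = 503732 J = 120400 cal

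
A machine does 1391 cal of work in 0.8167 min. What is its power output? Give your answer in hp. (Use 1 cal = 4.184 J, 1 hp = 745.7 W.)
Convert to SI: W = 5819.94 J, t = 49.002 s
P = W/t = 5819.94/49.002 = 118.77 W = 0.1593 hp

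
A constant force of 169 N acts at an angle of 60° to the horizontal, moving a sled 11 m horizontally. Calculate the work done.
W = F·d·cosθ = (169)(11)cos(60°) = 929.5 J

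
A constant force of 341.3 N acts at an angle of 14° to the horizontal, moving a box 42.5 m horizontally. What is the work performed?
W = F·d·cosθ = (341.3)(42.5)cos(14°) = 14070 J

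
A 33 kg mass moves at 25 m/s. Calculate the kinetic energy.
KE = ½mv² = ½(33)(25)² = 10312.5 J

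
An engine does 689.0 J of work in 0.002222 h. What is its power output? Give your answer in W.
Convert to SI: W = 689.0 J, t = 7.9992 s
P = W/t = 689.0/7.9992 = 86.13 W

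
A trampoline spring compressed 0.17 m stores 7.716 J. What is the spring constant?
k = 2·PE/x² = 2·7.716/(0.17)² = 534.0 N/m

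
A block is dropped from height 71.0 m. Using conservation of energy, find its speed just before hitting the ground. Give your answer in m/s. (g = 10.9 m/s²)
mgh = ½mv² ⇒ v = √(2gh) = √(2·10.9·71.0) = 39.34 m/s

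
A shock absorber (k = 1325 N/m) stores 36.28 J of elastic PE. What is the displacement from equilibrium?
x = √(2·PE/k) = √(2·36.28/1325) = 0.234 m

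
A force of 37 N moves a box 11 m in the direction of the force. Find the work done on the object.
W = F·d = (37)(11) = 407.0 J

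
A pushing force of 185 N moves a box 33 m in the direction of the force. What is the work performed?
W = F·d = (185)(33) = 6105 J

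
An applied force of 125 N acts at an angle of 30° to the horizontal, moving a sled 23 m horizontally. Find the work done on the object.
W = F·d·cosθ = (125)(23)cos(30°) = 2490 J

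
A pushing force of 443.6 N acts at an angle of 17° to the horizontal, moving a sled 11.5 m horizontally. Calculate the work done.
W = F·d·cosθ = (443.6)(11.5)cos(17°) = 4878 J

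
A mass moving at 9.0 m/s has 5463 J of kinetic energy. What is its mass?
m = 2·KE/v² = 2·5463/(9.0)² = 134.9 kg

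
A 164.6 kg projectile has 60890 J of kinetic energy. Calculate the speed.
v = √(2·KE/m) = √(2·60890/164.6) = 27.2 m/s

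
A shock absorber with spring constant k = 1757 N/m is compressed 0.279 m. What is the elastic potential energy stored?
PE = ½kx² = ½(1757)(0.279)² = 68.38 J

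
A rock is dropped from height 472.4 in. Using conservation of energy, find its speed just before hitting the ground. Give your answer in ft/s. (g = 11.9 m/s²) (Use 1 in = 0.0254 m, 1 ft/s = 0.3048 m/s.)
Convert to SI: h = 11.999 m
mgh = ½mv² ⇒ v = √(2gh) = √(2·11.9·11.999) = 16.899 m/s = 55.44 ft/s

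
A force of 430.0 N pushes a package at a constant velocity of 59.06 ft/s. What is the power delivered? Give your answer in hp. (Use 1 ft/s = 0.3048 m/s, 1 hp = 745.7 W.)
Convert to SI: F = 430.0 N, v = 18.0015 m/s
P = Fv = (430.0)(18.0015) = 7740.64 W = 10.38 hp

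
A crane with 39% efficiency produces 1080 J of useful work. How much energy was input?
W_in = W_out/η = 1080/0.39 = 2769 J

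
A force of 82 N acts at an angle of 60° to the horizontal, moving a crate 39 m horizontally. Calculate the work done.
W = F·d·cosθ = (82)(39)cos(60°) = 1599 J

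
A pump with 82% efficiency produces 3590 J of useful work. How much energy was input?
W_in = W_out/η = 3590/0.82 = 4378 J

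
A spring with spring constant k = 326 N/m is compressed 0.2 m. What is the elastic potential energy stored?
PE = ½kx² = ½(326)(0.2)² = 6.52 J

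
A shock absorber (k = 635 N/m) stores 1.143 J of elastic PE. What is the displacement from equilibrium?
x = √(2·PE/k) = √(2·1.143/635) = 0.06 m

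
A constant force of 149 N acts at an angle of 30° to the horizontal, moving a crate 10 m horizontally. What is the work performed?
W = F·d·cosθ = (149)(10)cos(30°) = 1290 J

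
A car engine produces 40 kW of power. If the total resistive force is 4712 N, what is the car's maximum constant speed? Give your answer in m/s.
P = Fv ⇒ v = P/F = 40000 W/4712.0 N = 8.489 m/s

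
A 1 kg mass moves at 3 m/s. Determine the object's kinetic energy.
KE = ½mv² = ½(1)(3)² = 4.5 J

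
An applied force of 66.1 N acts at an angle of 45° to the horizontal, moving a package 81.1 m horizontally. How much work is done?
W = F·d·cosθ = (66.1)(81.1)cos(45°) = 3791 J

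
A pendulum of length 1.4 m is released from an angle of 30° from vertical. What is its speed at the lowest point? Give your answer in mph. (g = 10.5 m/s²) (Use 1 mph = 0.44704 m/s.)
h = L(1 − cosθ) = 1.4(1 − cos30°) = 0.187564 m
v = √(2gh) = √(2·10.5·0.187564) = 1.98465 m/s = 4.44 mph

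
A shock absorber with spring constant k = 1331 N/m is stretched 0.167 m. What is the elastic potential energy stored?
PE = ½kx² = ½(1331)(0.167)² = 18.56 J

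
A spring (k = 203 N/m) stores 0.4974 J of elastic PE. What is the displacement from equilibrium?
x = √(2·PE/k) = √(2·0.4974/203) = 0.07 m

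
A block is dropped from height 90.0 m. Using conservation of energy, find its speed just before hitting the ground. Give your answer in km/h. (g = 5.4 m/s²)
mgh = ½mv² ⇒ v = √(2gh) = √(2·5.4·90.0) = 31.1769 m/s = 112.2 km/h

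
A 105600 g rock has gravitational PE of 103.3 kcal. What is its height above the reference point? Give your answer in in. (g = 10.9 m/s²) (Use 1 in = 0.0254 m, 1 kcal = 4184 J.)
Convert to SI: m = 105.6 kg, PE = 432207 J
h = PE/(mg) = 432207/(105.6·10.9) = 375.493 m = 14780 in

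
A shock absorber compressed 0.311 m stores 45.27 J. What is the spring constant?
k = 2·PE/x² = 2·45.27/(0.311)² = 936.1 N/m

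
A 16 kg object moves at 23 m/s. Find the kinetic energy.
KE = ½mv² = ½(16)(23)² = 4232.0 J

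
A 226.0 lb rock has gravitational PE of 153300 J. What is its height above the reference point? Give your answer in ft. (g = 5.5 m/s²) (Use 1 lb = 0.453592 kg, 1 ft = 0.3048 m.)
Convert to SI: m = 102.512 kg, PE = 153300 J
h = PE/(mg) = 153300/(102.512·5.5) = 271.898 m = 892.1 ft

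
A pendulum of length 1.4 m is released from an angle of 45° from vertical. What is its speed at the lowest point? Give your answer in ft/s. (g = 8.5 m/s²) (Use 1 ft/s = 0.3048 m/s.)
h = L(1 − cosθ) = 1.4(1 − cos45°) = 0.410051 m
v = √(2gh) = √(2·8.5·0.410051) = 2.64024 m/s = 8.662 ft/s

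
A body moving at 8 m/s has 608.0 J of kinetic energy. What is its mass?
m = 2·KE/v² = 2·608.0/(8)² = 19.0 kg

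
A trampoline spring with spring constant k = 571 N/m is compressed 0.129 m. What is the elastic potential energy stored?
PE = ½kx² = ½(571)(0.129)² = 4.751 J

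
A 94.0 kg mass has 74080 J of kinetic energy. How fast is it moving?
v = √(2·KE/m) = √(2·74080/94.0) = 39.7 m/s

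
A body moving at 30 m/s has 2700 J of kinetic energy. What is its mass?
m = 2·KE/v² = 2·2700/(30)² = 6.0 kg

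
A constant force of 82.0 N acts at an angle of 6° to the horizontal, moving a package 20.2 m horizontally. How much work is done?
W = F·d·cosθ = (82.0)(20.2)cos(6°) = 1647 J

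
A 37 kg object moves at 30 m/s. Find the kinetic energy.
KE = ½mv² = ½(37)(30)² = 16650.0 J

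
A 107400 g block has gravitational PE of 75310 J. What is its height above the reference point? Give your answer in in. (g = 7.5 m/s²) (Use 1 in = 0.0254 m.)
Convert to SI: m = 107.4 kg, PE = 75310.0 J
h = PE/(mg) = 75310.0/(107.4·7.5) = 93.4947 m = 3681 in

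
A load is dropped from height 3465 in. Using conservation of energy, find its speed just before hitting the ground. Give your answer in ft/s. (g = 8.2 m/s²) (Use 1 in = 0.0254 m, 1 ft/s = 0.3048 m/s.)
Convert to SI: h = 88.011 m
mgh = ½mv² ⇒ v = √(2gh) = √(2·8.2·88.011) = 37.9918 m/s = 124.6 ft/s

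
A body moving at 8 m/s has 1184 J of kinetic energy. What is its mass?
m = 2·KE/v² = 2·1184/(8)² = 37.0 kg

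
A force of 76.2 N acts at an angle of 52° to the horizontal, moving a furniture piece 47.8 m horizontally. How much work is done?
W = F·d·cosθ = (76.2)(47.8)cos(52°) = 2242 J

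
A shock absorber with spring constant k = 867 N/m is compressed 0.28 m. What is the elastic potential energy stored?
PE = ½kx² = ½(867)(0.28)² = 33.99 J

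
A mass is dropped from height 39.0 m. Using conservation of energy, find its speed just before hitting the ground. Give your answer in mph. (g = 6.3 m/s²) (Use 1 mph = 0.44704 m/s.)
mgh = ½mv² ⇒ v = √(2gh) = √(2·6.3·39.0) = 22.1675 m/s = 49.59 mph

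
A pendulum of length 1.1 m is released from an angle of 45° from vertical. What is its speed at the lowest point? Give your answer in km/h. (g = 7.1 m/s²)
h = L(1 − cosθ) = 1.1(1 − cos45°) = 0.322183 m
v = √(2gh) = √(2·7.1·0.322183) = 2.13892 m/s = 7.7 km/h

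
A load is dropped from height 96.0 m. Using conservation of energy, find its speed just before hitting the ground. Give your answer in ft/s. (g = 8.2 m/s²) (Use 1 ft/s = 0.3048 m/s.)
mgh = ½mv² ⇒ v = √(2gh) = √(2·8.2·96.0) = 39.6787 m/s = 130.2 ft/s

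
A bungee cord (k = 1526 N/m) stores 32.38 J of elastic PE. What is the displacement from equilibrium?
x = √(2·PE/k) = √(2·32.38/1526) = 0.206 m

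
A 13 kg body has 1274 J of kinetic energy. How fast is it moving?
v = √(2·KE/m) = √(2·1274/13) = 14.0 m/s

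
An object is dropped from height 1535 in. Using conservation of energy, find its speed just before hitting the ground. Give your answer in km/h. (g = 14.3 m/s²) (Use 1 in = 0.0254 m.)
Convert to SI: h = 38.989 m
mgh = ½mv² ⇒ v = √(2gh) = √(2·14.3·38.989) = 33.3929 m/s = 120.2 km/h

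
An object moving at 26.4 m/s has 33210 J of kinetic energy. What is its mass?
m = 2·KE/v² = 2·33210/(26.4)² = 95.3 kg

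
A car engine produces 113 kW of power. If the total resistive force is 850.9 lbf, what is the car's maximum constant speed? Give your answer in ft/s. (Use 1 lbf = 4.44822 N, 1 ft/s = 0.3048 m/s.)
Convert to SI: F = 3784.99 N
P = Fv ⇒ v = P/F = 113000 W/3784.99 N = 29.8548 m/s = 97.95 ft/s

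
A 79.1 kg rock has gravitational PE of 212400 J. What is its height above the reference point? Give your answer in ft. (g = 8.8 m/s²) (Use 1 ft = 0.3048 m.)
h = PE/(mg) = 212400/(79.1·8.8) = 305.137 m = 1001 ft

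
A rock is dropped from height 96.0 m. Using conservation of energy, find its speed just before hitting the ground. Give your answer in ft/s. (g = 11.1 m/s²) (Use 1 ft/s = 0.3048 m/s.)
mgh = ½mv² ⇒ v = √(2gh) = √(2·11.1·96.0) = 46.1649 m/s = 151.5 ft/s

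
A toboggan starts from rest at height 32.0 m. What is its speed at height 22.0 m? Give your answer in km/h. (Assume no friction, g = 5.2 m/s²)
mgh₁ = mgh₂ + ½mv² ⇒ v = √(2g(h₁−h₂)) = √(2·5.2·10.0) = 10.198 m/s = 36.71 km/h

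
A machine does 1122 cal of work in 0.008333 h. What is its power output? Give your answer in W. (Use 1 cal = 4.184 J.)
Convert to SI: W = 4694.45 J, t = 29.9988 s
P = W/t = 4694.45/29.9988 = 156.5 W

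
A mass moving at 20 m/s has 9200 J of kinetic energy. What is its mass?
m = 2·KE/v² = 2·9200/(20)² = 46.0 kg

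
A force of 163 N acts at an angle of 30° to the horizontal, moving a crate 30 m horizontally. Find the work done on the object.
W = F·d·cosθ = (163)(30)cos(30°) = 4235 J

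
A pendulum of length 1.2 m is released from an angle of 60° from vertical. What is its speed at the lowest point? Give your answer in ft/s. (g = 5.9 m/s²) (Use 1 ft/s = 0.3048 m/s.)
h = L(1 − cosθ) = 1.2(1 − cos60°) = 0.6 m
v = √(2gh) = √(2·5.9·0.6) = 2.66083 m/s = 8.73 ft/s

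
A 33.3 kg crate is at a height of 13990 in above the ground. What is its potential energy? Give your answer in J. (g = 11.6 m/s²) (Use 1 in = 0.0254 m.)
Convert to SI: m = 33.3 kg, h = 355.346 m
PE = mgh = (33.3)(11.6)(355.346) = 137300 J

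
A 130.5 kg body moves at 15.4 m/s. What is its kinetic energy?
KE = ½mv² = ½(130.5)(15.4)² = 15470 J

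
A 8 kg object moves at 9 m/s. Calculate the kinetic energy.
KE = ½mv² = ½(8)(9)² = 324.0 J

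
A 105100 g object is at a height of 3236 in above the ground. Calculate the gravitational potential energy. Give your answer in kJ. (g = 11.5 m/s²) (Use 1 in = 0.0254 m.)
Convert to SI: m = 105.1 kg, h = 82.1944 m
PE = mgh = (105.1)(11.5)(82.1944) = 99344.3 J = 99.34 kJ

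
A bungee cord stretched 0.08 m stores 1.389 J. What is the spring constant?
k = 2·PE/x² = 2·1.389/(0.08)² = 434.1 N/m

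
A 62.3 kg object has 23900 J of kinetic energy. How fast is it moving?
v = √(2·KE/m) = √(2·23900/62.3) = 27.7 m/s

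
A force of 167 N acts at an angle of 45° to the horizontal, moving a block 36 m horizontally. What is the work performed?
W = F·d·cosθ = (167)(36)cos(45°) = 4251 J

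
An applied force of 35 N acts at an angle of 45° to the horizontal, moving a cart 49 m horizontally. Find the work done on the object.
W = F·d·cosθ = (35)(49)cos(45°) = 1213 J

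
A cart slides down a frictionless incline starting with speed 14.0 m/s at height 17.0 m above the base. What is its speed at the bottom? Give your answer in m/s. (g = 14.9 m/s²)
½mv₀² + mgh = ½mv² ⇒ v = √(v₀² + 2gh) = √(14.0² + 2·14.9·17.0) = 26.51 m/s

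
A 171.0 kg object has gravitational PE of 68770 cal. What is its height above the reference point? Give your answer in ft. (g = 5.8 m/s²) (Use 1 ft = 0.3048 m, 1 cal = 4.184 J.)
Convert to SI: m = 171.0 kg, PE = 287734 J
h = PE/(mg) = 287734/(171.0·5.8) = 290.113 m = 951.8 ft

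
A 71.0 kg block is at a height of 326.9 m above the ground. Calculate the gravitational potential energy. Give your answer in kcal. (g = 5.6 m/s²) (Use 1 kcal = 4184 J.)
PE = mgh = (71.0)(5.6)(326.9) = 129975 J = 31.06 kcal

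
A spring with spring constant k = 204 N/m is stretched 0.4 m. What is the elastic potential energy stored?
PE = ½kx² = ½(204)(0.4)² = 16.32 J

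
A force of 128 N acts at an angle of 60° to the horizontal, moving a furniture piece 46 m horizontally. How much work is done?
W = F·d·cosθ = (128)(46)cos(60°) = 2944 J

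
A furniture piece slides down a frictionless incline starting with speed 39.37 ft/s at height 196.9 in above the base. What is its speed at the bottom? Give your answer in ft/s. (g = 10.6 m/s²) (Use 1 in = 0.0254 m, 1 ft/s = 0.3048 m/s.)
Convert to SI: v₀ = 12.0 m/s, h = 5.00126 m
½mv₀² + mgh = ½mv² ⇒ v = √(v₀² + 2gh) = √(12.0² + 2·10.6·5.00126) = 15.8122 m/s = 51.88 ft/s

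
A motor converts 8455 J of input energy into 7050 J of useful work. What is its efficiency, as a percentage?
η = W_out/W_in = 7050/8455 = 83.38%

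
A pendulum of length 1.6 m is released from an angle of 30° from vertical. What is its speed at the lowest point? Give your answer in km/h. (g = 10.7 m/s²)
h = L(1 − cosθ) = 1.6(1 − cos30°) = 0.214359 m
v = √(2gh) = √(2·10.7·0.214359) = 2.1418 m/s = 7.71 km/h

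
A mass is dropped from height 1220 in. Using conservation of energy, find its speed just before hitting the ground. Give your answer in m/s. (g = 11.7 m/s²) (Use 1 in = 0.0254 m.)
Convert to SI: h = 30.988 m
mgh = ½mv² ⇒ v = √(2gh) = √(2·11.7·30.988) = 26.93 m/s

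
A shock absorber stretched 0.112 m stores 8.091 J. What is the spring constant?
k = 2·PE/x² = 2·8.091/(0.112)² = 1290 N/m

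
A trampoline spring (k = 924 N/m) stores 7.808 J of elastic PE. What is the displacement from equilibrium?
x = √(2·PE/k) = √(2·7.808/924) = 0.13 m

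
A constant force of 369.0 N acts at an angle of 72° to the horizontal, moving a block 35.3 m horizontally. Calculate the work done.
W = F·d·cosθ = (369.0)(35.3)cos(72°) = 4025 J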